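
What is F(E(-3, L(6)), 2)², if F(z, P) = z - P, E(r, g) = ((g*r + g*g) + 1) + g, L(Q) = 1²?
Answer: 4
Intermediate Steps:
L(Q) = 1
E(r, g) = 1 + g + g² + g*r (E(r, g) = ((g*r + g²) + 1) + g = ((g² + g*r) + 1) + g = (1 + g² + g*r) + g = 1 + g + g² + g*r)
F(E(-3, L(6)), 2)² = ((1 + 1 + 1² + 1*(-3)) - 1*2)² = ((1 + 1 + 1 - 3) - 2)² = (0 - 2)² = (-2)² = 4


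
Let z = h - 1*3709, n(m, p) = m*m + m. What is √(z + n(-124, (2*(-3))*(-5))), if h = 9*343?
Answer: √14630 ≈ 120.95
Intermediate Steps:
h = 3087
n(m, p) = m + m² (n(m, p) = m² + m = m + m²)
z = -622 (z = 3087 - 1*3709 = 3087 - 3709 = -622)
√(z + n(-124, (2*(-3))*(-5))) = √(-622 - 124*(1 - 124)) = √(-622 - 124*(-123)) = √(-622 + 15252) = √14630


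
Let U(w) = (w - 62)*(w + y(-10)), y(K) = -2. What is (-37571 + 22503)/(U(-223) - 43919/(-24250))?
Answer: -365399000/1555075169 ≈ -0.23497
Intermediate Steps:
U(w) = (-62 + w)*(-2 + w) (U(w) = (w - 62)*(w - 2) = (-62 + w)*(-2 + w))
(-37571 + 22503)/(U(-223) - 43919/(-24250)) = (-37571 + 22503)/((124 + (-223)² - 64*(-223)) - 43919/(-24250)) = -15068/((124 + 49729 + 14272) - 43919*(-1/24250)) = -15068/(64125 + 43919/24250) = -15068/1555075169/24250 = -15068*24250/1555075169 = -365399000/1555075169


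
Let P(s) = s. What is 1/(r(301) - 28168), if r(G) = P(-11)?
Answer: -1/28179 ≈ -3.5487e-5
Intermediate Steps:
r(G) = -11
1/(r(301) - 28168) = 1/(-11 - 28168) = 1/(-28179) = -1/28179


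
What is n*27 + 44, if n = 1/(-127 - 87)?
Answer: 9389/214 ≈ 43.874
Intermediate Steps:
n = -1/214 (n = 1/(-214) = -1/214 ≈ -0.0046729)
n*27 + 44 = -1/214*27 + 44 = -27/214 + 44 = 9389/214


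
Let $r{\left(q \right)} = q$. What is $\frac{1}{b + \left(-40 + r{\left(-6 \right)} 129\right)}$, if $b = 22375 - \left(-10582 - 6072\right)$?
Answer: $\frac{1}{38215} \approx 2.6168 \cdot 10^{-5}$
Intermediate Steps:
$b = 39029$ ($b = 22375 - \left(-10582 - 6072\right) = 22375 - -16654 = 22375 + 16654 = 39029$)
$\frac{1}{b + \left(-40 + r{\left(-6 \right)} 129\right)} = \frac{1}{39029 - 814} = \frac{1}{38215}$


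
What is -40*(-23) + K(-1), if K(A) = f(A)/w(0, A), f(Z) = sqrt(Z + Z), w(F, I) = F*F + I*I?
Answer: 920 + I*sqrt(2) ≈ 920.0 + 1.4142*I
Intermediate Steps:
w(F, I) = F**2 + I**2
f(Z) = sqrt(2)*sqrt(Z) (f(Z) = sqrt(2*Z) = sqrt(2)*sqrt(Z))
K(A) = sqrt(2)/A**(3/2) (K(A) = (sqrt(2)*sqrt(A))/(0**2 + A**2) = (sqrt(2)*sqrt(A))/(0 + A**2) = (sqrt(2)*sqrt(A))/(A**2) = (sqrt(2)*sqrt(A))/A**2 = sqrt(2)/A**(3/2))
-40*(-23) + K(-1) = -40*(-23) + sqrt(2)/(-1)**(3/2) = 920 + sqrt(2)*I = 920 + I*sqrt(2)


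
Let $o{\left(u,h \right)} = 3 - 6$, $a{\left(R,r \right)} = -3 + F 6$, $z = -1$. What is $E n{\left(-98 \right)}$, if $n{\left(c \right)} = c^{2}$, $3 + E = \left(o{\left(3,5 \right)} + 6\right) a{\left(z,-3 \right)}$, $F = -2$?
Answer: $-460992$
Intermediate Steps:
$a{\left(R,r \right)} = -15$ ($a{\left(R,r \right)} = -3 - 12 = -15$)
$o{\left(u,h \right)} = -3$ ($o{\left(u,h \right)} = 3 - 6 = -3$)
$E = -48$ ($E = -3 + \left(-3 + 6\right) \left(-15\right) = -3 + 3 \left(-15\right) = -3 - 45 = -48$)
$E n{\left(-98 \right)} = - 48 \left(-98\right)^{2} = \left(-48\right) 9604 = -460992$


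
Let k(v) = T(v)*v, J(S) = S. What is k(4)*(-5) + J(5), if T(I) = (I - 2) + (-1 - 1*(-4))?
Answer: -95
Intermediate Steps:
T(I) = 1 + I (T(I) = (-2 + I) + (-1 + 4) = (-2 + I) + 3 = 1 + I)
k(v) = v*(1 + v) (k(v) = (1 + v)*v = v*(1 + v))
k(4)*(-5) + J(5) = (4*(1 + 4))*(-5) + 5 = (4*5)*(-5) + 5 = 20*(-5) + 5 = -100 + 5 = -95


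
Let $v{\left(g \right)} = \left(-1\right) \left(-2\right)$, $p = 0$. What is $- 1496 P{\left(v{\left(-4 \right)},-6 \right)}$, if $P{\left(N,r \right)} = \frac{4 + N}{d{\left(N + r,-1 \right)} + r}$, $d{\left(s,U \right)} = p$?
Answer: $1496$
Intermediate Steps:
$d{\left(s,U \right)} = 0$
$v{\left(g \right)} = 2$
$P{\left(N,r \right)} = \frac{4 + N}{r}$ ($P{\left(N,r \right)} = \frac{4 + N}{0 + r} = \frac{4 + N}{r}$)
$- 1496 P{\left(v{\left(-4 \right)},-6 \right)} = - 1496 \frac{4 + 2}{-6} = - 1496 \left(\left(- \frac{1}{6}\right) 6\right) = \left(-1496\right) \left(-1\right) = 1496$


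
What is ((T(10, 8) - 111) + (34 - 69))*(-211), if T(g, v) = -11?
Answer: 33127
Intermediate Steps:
((T(10, 8) - 111) + (34 - 69))*(-211) = ((-11 - 111) + (34 - 69))*(-211) = (-122 - 35)*(-211) = -157*(-211) = 33127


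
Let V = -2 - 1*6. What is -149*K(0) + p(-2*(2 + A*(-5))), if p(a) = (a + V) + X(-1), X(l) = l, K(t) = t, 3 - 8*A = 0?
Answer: -37/4 ≈ -9.2500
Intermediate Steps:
A = 3/8 (A = 3/8 - ⅛*0 = 3/8 + 0 = 3/8 ≈ 0.37500)
V = -8 (V = -2 - 6 = -8)
p(a) = -9 + a (p(a) = (a - 8) - 1 = (-8 + a) - 1 = -9 + a)
-149*K(0) + p(-2*(2 + A*(-5))) = -149*0 + (-9 - 2*(2 + (3/8)*(-5))) = 0 + (-9 - 2*(2 - 15/8)) = 0 + (-9 - 2*⅛) = 0 + (-9 - ¼) = 0 - 37/4 = -37/4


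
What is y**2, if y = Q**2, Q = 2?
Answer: 16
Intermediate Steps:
y = 4 (y = 2**2 = 4)
y**2 = 4**2 = 16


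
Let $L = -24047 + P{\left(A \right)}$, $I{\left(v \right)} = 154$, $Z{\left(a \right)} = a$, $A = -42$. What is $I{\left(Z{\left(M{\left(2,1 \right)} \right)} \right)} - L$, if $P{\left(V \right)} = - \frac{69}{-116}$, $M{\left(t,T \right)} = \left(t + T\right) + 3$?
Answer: $\frac{2807247}{116} \approx 24200.0$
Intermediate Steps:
$M{\left(t,T \right)} = 3 + T + t$ ($M{\left(t,T \right)} = \left(T + t\right) + 3 = 3 + T + t$)
$P{\left(V \right)} = \frac{69}{116}$ ($P{\left(V \right)} = \left(-69\right) \left(- \frac{1}{116}\right) = \frac{69}{116}$)
$L = - \frac{2789383}{116}$ ($L = -24047 + \frac{69}{116} = - \frac{2789383}{116} \approx -24046.0$)
$I{\left(Z{\left(M{\left(2,1 \right)} \right)} \right)} - L = 154 - - \frac{2789383}{116} = 154 + \frac{2789383}{116} = \frac{2807247}{116}$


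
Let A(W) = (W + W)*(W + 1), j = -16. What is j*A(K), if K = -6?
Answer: -960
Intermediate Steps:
A(W) = 2*W*(1 + W) (A(W) = (2*W)*(1 + W) = 2*W*(1 + W))
j*A(K) = -32*(-6)*(1 - 6) = -32*(-6)*(-5) = -16*60 = -960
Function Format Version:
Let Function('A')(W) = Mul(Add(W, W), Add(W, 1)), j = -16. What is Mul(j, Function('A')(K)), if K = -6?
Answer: -960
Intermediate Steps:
Function('A')(W) = Mul(2, W, Add(1, W)) (Function('A')(W) = Mul(Mul(2, W), Add(1, W)) = Mul(2, W, Add(1, W)))
Mul(j, Function('A')(K)) = Mul(-16, Mul(2, -6, Add(1, -6))) = Mul(-16, Mul(2, -6, -5)) = Mul(-16, 60) = -960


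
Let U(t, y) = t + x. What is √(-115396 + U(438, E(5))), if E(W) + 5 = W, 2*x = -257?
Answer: I*√460346/2 ≈ 339.24*I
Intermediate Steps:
x = -257/2 (x = (½)*(-257) = -257/2 ≈ -128.50)
E(W) = -5 + W
U(t, y) = -257/2 + t (U(t, y) = t - 257/2 = -257/2 + t)
√(-115396 + U(438, E(5))) = √(-115396 + (-257/2 + 438)) = √(-115396 + 619/2) = √(-230173/2) = I*√460346/2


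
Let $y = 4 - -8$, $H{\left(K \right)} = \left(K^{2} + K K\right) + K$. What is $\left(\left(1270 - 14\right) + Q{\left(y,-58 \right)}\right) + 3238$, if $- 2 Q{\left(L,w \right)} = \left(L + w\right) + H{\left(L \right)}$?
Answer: $4367$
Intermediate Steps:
$H{\left(K \right)} = K + 2 K^{2}$ ($H{\left(K \right)} = \left(K^{2} + K^{2}\right) + K = 2 K^{2} + K = K + 2 K^{2}$)
$y = 12$ ($y = 4 + 8 = 12$)
$Q{\left(L,w \right)} = - \frac{L}{2} - \frac{w}{2} - \frac{L \left(1 + 2 L\right)}{2}$ ($Q{\left(L,w \right)} = - \frac{\left(L + w\right) + L \left(1 + 2 L\right)}{2} = - \frac{L + w + L \left(1 + 2 L\right)}{2} = - \frac{L}{2} - \frac{w}{2} - \frac{L \left(1 + 2 L\right)}{2}$)
$\left(\left(1270 - 14\right) + Q{\left(y,-58 \right)}\right) + 3238 = \left(\left(1270 - 14\right) - 127\right) + 3238 = \left(1256 - 127\right) + 3238 = 1129 + 3238 = 4367$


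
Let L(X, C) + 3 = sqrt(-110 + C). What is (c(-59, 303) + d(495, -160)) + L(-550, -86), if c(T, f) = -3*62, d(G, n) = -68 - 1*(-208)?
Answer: -49 + 14*I ≈ -49.0 + 14.0*I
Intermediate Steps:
d(G, n) = 140 (d(G, n) = -68 + 208 = 140)
c(T, f) = -186
L(X, C) = -3 + sqrt(-110 + C)
(c(-59, 303) + d(495, -160)) + L(-550, -86) = (-186 + 140) + (-3 + sqrt(-110 - 86)) = -46 + (-3 + sqrt(-196)) = -46 + (-3 + 14*I) = -49 + 14*I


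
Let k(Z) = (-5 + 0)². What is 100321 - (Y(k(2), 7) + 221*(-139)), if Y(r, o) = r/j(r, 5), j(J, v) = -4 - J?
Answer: 3800185/29 ≈ 1.3104e+5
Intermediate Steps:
k(Z) = 25 (k(Z) = (-5)² = 25)
Y(r, o) = r/(-4 - r)
100321 - (Y(k(2), 7) + 221*(-139)) = 100321 - (-1*25/(4 + 25) + 221*(-139)) = 100321 - (-1*25/29 - 30719) = 100321 - (-1*25*1/29 - 30719) = 100321 - (-25/29 - 30719) = 100321 - 1*(-890876/29) = 100321 + 890876/29 = 3800185/29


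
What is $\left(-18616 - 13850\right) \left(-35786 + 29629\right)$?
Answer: $199893162$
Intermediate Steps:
$\left(-18616 - 13850\right) \left(-35786 + 29629\right) = \left(-32466\right) \left(-6157\right) = 199893162$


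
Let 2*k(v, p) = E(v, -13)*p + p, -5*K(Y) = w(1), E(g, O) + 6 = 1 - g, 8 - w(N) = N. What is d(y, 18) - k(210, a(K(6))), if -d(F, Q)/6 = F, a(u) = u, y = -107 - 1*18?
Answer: 3001/5 ≈ 600.20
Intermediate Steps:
w(N) = 8 - N
y = -125 (y = -107 - 18 = -125)
E(g, O) = -5 - g (E(g, O) = -6 + (1 - g) = -5 - g)
K(Y) = -7/5 (K(Y) = -(8 - 1*1)/5 = -(8 - 1)/5 = -1/5*7 = -7/5)
d(F, Q) = -6*F
k(v, p) = p/2 + p*(-5 - v)/2 (k(v, p) = ((-5 - v)*p + p)/2 = (p*(-5 - v) + p)/2 = (p + p*(-5 - v))/2 = p/2 + p*(-5 - v)/2)
d(y, 18) - k(210, a(K(6))) = -6*(-125) - (-1)*(-7)*(4 + 210)/(2*5) = 750 - (-1)*(-7)*214/(2*5) = 750 - 1*749/5 = 750 - 749/5 = 3001/5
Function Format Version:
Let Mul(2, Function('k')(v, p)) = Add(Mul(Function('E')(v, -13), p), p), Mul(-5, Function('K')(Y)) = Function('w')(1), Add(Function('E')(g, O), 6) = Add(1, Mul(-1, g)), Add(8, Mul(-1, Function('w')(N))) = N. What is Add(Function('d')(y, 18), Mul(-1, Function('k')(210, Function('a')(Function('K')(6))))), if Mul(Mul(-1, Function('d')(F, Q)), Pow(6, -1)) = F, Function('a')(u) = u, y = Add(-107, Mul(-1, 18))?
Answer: Rational(3001, 5) ≈ 600.20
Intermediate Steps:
Function('w')(N) = Add(8, Mul(-1, N))
y = -125 (y = Add(-107, -18) = -125)
Function('E')(g, O) = Add(-5, Mul(-1, g)) (Function('E')(g, O) = Add(-6, Add(1, Mul(-1, g))) = Add(-5, Mul(-1, g)))
Function('K')(Y) = Rational(-7, 5) (Function('K')(Y) = Mul(Rational(-1, 5), Add(8, Mul(-1, 1))) = Mul(Rational(-1, 5), Add(8, -1)) = Mul(Rational(-1, 5), 7) = Rational(-7, 5))
Function('d')(F, Q) = Mul(-6, F)
Function('k')(v, p) = Add(Mul(Rational(1, 2), p), Mul(Rational(1, 2), p, Add(-5, Mul(-1, v)))) (Function('k')(v, p) = Mul(Rational(1, 2), Add(Mul(Add(-5, Mul(-1, v)), p), p)) = Mul(Rational(1, 2), Add(Mul(p, Add(-5, Mul(-1, v))), p)) = Mul(Rational(1, 2), Add(p, Mul(p, Add(-5, Mul(-1, v))))) = Add(Mul(Rational(1, 2), p), Mul(Rational(1, 2), p, Add(-5, Mul(-1, v)))))
Add(Function('d')(y, 18), Mul(-1, Function('k')(210, Function('a')(Function('K')(6))))) = Add(Mul(-6, -125), Mul(-1, Mul(Rational(-1, 2), Rational(-7, 5), Add(4, 210)))) = Add(750, Mul(-1, Mul(Rational(-1, 2), Rational(-7, 5), 214))) = Add(750, Mul(-1, Rational(749, 5))) = Add(750, Rational(-749, 5)) = Rational(3001, 5)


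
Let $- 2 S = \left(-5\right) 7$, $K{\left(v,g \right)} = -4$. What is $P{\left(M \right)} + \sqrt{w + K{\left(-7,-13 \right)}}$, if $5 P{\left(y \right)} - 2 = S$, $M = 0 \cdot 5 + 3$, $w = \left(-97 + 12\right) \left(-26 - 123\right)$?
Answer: $\frac{39}{10} + \sqrt{12661} \approx 116.42$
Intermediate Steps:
$w = 12665$ ($w = \left(-85\right) \left(-149\right) = 12665$)
$M = 3$ ($M = 0 + 3 = 3$)
$S = \frac{35}{2}$ ($S = - \frac{\left(-5\right) 7}{2} = \left(- \frac{1}{2}\right) \left(-35\right) = \frac{35}{2} \approx 17.5$)
$P{\left(y \right)} = \frac{39}{10}$ ($P{\left(y \right)} = \frac{2}{5} + \frac{1}{5} \cdot \frac{35}{2} = \frac{2}{5} + \frac{7}{2} = \frac{39}{10}$)
$P{\left(M \right)} + \sqrt{w + K{\left(-7,-13 \right)}} = \frac{39}{10} + \sqrt{12665 - 4} = \frac{39}{10} + \sqrt{12661}$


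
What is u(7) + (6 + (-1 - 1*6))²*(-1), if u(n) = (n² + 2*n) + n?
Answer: 69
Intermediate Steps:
u(n) = n² + 3*n
u(7) + (6 + (-1 - 1*6))²*(-1) = 7*(3 + 7) + (6 + (-1 - 1*6))²*(-1) = 7*10 + (6 + (-1 - 6))²*(-1) = 70 + (6 - 7)²*(-1) = 70 + (-1)²*(-1) = 70 + 1*(-1) = 70 - 1 = 69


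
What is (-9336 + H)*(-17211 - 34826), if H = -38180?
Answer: 2472590092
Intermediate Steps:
(-9336 + H)*(-17211 - 34826) = (-9336 - 38180)*(-17211 - 34826) = -47516*(-52037) = 2472590092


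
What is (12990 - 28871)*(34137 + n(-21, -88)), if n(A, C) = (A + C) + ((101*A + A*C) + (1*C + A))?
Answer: -534332126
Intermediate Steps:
n(A, C) = 2*C + 103*A + A*C (n(A, C) = (A + C) + ((101*A + A*C) + (C + A)) = (A + C) + ((101*A + A*C) + (A + C)) = (A + C) + (C + 102*A + A*C) = 2*C + 103*A + A*C)
(12990 - 28871)*(34137 + n(-21, -88)) = (12990 - 28871)*(34137 + (2*(-88) + 103*(-21) - 21*(-88))) = -15881*(34137 + (-176 - 2163 + 1848)) = -15881*(34137 - 491) = -15881*33646 = -534332126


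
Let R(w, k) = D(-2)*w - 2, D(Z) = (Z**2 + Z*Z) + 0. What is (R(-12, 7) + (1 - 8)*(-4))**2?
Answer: 4900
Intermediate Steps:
D(Z) = 2*Z**2 (D(Z) = (Z**2 + Z**2) + 0 = 2*Z**2 + 0 = 2*Z**2)
R(w, k) = -2 + 8*w (R(w, k) = (2*(-2)**2)*w - 2 = (2*4)*w - 2 = 8*w - 2 = -2 + 8*w)
(R(-12, 7) + (1 - 8)*(-4))**2 = ((-2 + 8*(-12)) + (1 - 8)*(-4))**2 = ((-2 - 96) - 7*(-4))**2 = (-98 + 28)**2 = (-70)**2 = 4900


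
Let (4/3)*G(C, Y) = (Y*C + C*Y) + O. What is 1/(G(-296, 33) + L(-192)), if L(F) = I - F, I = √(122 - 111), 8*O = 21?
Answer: -14805024/214051488385 - 1024*√11/214051488385 ≈ -6.9182e-5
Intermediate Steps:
O = 21/8 (O = (⅛)*21 = 21/8 ≈ 2.6250)
I = √11 ≈ 3.3166
L(F) = √11 - F
G(C, Y) = 63/32 + 3*C*Y/2 (G(C, Y) = 3*((Y*C + C*Y) + 21/8)/4 = 3*((C*Y + C*Y) + 21/8)/4 = 3*(2*C*Y + 21/8)/4 = 3*(21/8 + 2*C*Y)/4 = 63/32 + 3*C*Y/2)
1/(G(-296, 33) + L(-192)) = 1/((63/32 + (3/2)*(-296)*33) + (√11 - 1*(-192))) = 1/((63/32 - 14652) + (√11 + 192)) = 1/(-468801/32 + (192 + √11)) = 1/(-462657/32 + √11)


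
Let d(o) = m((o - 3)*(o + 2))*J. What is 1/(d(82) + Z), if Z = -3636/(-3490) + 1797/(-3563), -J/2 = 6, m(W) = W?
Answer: -6217435/495103442151 ≈ -1.2558e-5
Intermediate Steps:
J = -12 (J = -2*6 = -12)
d(o) = -12*(-3 + o)*(2 + o) (d(o) = ((o - 3)*(o + 2))*(-12) = ((-3 + o)*(2 + o))*(-12) = -12*(-3 + o)*(2 + o))
Z = 3341769/6217435 (Z = -3636*(-1/3490) + 1797*(-1/3563) = 1818/1745 - 1797/3563 = 3341769/6217435 ≈ 0.53748)
1/(d(82) + Z) = 1/((72 - 12*82² + 12*82) + 3341769/6217435) = 1/((72 - 12*6724 + 984) + 3341769/6217435) = 1/((72 - 80688 + 984) + 3341769/6217435) = 1/(-79632 + 3341769/6217435) = 1/(-495103442151/6217435) = -6217435/495103442151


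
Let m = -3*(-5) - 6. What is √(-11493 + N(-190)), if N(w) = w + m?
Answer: I*√11674 ≈ 108.05*I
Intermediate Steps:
m = 9 (m = 15 - 6 = 9)
N(w) = 9 + w (N(w) = w + 9 = 9 + w)
√(-11493 + N(-190)) = √(-11493 + (9 - 190)) = √(-11493 - 181) = √(-11674) = I*√11674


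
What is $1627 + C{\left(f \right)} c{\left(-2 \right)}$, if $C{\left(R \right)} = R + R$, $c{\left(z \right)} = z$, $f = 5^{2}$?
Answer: $1527$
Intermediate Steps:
$f = 25$
$C{\left(R \right)} = 2 R$
$1627 + C{\left(f \right)} c{\left(-2 \right)} = 1627 + 2 \cdot 25 \left(-2\right) = 1627 + 50 \left(-2\right) = 1627 - 100 = 1527$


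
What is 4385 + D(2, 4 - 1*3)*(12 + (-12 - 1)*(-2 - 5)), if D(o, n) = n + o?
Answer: 4694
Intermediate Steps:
4385 + D(2, 4 - 1*3)*(12 + (-12 - 1)*(-2 - 5)) = 4385 + ((4 - 1*3) + 2)*(12 + (-12 - 1)*(-2 - 5)) = 4385 + ((4 - 3) + 2)*(12 - 13*(-7)) = 4385 + (1 + 2)*(12 + 91) = 4385 + 3*103 = 4385 + 309 = 4694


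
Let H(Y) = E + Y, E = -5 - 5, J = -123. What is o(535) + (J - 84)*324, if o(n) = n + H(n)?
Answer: -66008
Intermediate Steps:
E = -10
H(Y) = -10 + Y
o(n) = -10 + 2*n (o(n) = n + (-10 + n) = -10 + 2*n)
o(535) + (J - 84)*324 = (-10 + 2*535) + (-123 - 84)*324 = (-10 + 1070) - 207*324 = 1060 - 67068 = -66008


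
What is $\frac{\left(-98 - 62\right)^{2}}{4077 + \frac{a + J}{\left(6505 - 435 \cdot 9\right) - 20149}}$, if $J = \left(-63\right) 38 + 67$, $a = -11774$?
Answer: $\frac{14047200}{2237567} \approx 6.2779$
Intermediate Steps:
$J = -2327$ ($J = -2394 + 67 = -2327$)
$\frac{\left(-98 - 62\right)^{2}}{4077 + \frac{a + J}{\left(6505 - 435 \cdot 9\right) - 20149}} = \frac{\left(-98 - 62\right)^{2}}{4077 + \frac{-11774 - 2327}{\left(6505 - 435 \cdot 9\right) - 20149}} = \frac{\left(-160\right)^{2}}{4077 - \frac{14101}{\left(6505 - 3915\right) - 20149}} = \frac{25600}{4077 - \frac{14101}{\left(6505 - 3915\right) - 20149}} = \frac{25600}{4077 - \frac{14101}{2590 - 20149}} = \frac{25600}{4077 - \frac{14101}{-17559}} = \frac{25600}{4077 - - \frac{14101}{17559}} = \frac{25600}{4077 + \frac{14101}{17559}} = \frac{25600}{\frac{71602144}{17559}} = 25600 \cdot \frac{17559}{71602144} = \frac{14047200}{2237567}$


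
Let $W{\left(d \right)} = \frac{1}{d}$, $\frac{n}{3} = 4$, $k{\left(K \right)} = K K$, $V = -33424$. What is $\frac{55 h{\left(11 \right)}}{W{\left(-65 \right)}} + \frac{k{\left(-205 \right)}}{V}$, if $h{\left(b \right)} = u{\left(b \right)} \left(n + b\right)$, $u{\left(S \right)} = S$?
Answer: $- \frac{30231214425}{33424} \approx -9.0448 \cdot 10^{5}$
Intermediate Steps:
$k{\left(K \right)} = K^{2}$
$n = 12$ ($n = 3 \cdot 4 = 12$)
$h{\left(b \right)} = b \left(12 + b\right)$
$\frac{55 h{\left(11 \right)}}{W{\left(-65 \right)}} + \frac{k{\left(-205 \right)}}{V} = \frac{55 \cdot 11 \left(12 + 11\right)}{\frac{1}{-65}} + \frac{\left(-205\right)^{2}}{-33424} = \frac{55 \cdot 11 \cdot 23}{- \frac{1}{65}} + 42025 \left(- \frac{1}{33424}\right) = 55 \cdot 253 \left(-65\right) - \frac{42025}{33424} = 13915 \left(-65\right) - \frac{42025}{33424} = -904475 - \frac{42025}{33424} = - \frac{30231214425}{33424}$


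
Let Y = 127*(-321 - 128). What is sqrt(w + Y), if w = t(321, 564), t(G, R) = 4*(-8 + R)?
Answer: I*sqrt(54799) ≈ 234.09*I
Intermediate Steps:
Y = -57023 (Y = 127*(-449) = -57023)
t(G, R) = -32 + 4*R
w = 2224 (w = -32 + 4*564 = -32 + 2256 = 2224)
sqrt(w + Y) = sqrt(2224 - 57023) = sqrt(-54799) = I*sqrt(54799)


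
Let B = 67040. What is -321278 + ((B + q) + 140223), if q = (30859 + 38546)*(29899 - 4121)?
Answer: 1789008075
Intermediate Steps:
q = 1789122090 (q = 69405*25778 = 1789122090)
-321278 + ((B + q) + 140223) = -321278 + ((67040 + 1789122090) + 140223) = -321278 + (1789189130 + 140223) = -321278 + 1789329353 = 1789008075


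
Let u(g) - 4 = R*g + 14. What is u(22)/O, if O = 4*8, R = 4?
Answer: 53/16 ≈ 3.3125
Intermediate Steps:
u(g) = 18 + 4*g (u(g) = 4 + (4*g + 14) = 4 + (14 + 4*g) = 18 + 4*g)
O = 32
u(22)/O = (18 + 4*22)/32 = (18 + 88)*(1/32) = 106*(1/32) = 53/16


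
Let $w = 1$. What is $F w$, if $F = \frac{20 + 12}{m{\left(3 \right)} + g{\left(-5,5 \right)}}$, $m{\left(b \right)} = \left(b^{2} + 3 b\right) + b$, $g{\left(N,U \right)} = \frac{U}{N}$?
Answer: $\frac{8}{5} \approx 1.6$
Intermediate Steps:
$m{\left(b \right)} = b^{2} + 4 b$
$F = \frac{8}{5}$ ($F = \frac{20 + 12}{3 \left(4 + 3\right) + \frac{5}{-5}} = \frac{32}{3 \cdot 7 + 5 \left(- \frac{1}{5}\right)} = \frac{32}{21 - 1} = \frac{32}{20} = 32 \cdot \frac{1}{20} = \frac{8}{5} \approx 1.6$)
$F w = \frac{8}{5} \cdot 1 = \frac{8}{5}$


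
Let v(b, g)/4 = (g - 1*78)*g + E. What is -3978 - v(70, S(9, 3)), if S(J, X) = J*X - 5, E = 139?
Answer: 394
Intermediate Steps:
S(J, X) = -5 + J*X
v(b, g) = 556 + 4*g*(-78 + g) (v(b, g) = 4*((g - 1*78)*g + 139) = 4*((g - 78)*g + 139) = 4*((-78 + g)*g + 139) = 4*(g*(-78 + g) + 139) = 4*(139 + g*(-78 + g)) = 556 + 4*g*(-78 + g))
-3978 - v(70, S(9, 3)) = -3978 - (556 - 312*(-5 + 9*3) + 4*(-5 + 9*3)²) = -3978 - (556 - 312*(-5 + 27) + 4*(-5 + 27)²) = -3978 - (556 - 312*22 + 4*22²) = -3978 - (556 - 6864 + 4*484) = -3978 - (556 - 6864 + 1936) = -3978 - 1*(-4372) = -3978 + 4372 = 394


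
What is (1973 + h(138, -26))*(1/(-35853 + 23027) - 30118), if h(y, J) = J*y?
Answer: 623863952435/12826 ≈ 4.8641e+7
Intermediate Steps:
(1973 + h(138, -26))*(1/(-35853 + 23027) - 30118) = (1973 - 26*138)*(1/(-35853 + 23027) - 30118) = (1973 - 3588)*(1/(-12826) - 30118) = -1615*(-1/12826 - 30118) = -1615*(-386293469/12826) = 623863952435/12826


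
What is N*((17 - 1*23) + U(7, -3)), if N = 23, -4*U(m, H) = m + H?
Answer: -161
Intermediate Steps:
U(m, H) = -H/4 - m/4 (U(m, H) = -(m + H)/4 = -(H + m)/4 = -H/4 - m/4)
N*((17 - 1*23) + U(7, -3)) = 23*((17 - 1*23) + (-¼*(-3) - ¼*7)) = 23*((17 - 23) + (¾ - 7/4)) = 23*(-6 - 1) = 23*(-7) = -161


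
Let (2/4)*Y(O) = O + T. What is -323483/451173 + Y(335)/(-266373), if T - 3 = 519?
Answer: -28980149227/40060101843 ≈ -0.72342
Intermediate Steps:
T = 522 (T = 3 + 519 = 522)
Y(O) = 1044 + 2*O (Y(O) = 2*(O + 522) = 2*(522 + O) = 1044 + 2*O)
-323483/451173 + Y(335)/(-266373) = -323483/451173 + (1044 + 2*335)/(-266373) = -323483*1/451173 + (1044 + 670)*(-1/266373) = -323483/451173 + 1714*(-1/266373) = -323483/451173 - 1714/266373 = -28980149227/40060101843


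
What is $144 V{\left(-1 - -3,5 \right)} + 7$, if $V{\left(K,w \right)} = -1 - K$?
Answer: $-425$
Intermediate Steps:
$144 V{\left(-1 - -3,5 \right)} + 7 = 144 \left(-1 - \left(-1 - -3\right)\right) + 7 = 144 \left(-1 - \left(-1 + 3\right)\right) + 7 = 144 \left(-1 - 2\right) + 7 = 144 \left(-3\right) + 7 = -432 + 7 = -425$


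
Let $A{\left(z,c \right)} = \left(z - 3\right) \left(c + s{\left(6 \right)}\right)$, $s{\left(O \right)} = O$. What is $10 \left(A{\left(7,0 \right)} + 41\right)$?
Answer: $650$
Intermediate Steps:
$A{\left(z,c \right)} = \left(-3 + z\right) \left(6 + c\right)$ ($A{\left(z,c \right)} = \left(z - 3\right) \left(c + 6\right) = \left(-3 + z\right) \left(6 + c\right)$)
$10 \left(A{\left(7,0 \right)} + 41\right) = 10 \left(\left(-18 - 0 + 6 \cdot 7 + 0 \cdot 7\right) + 41\right) = 10 \left(\left(-18 + 0 + 42 + 0\right) + 41\right) = 10 \left(24 + 41\right) = 10 \cdot 65 = 650$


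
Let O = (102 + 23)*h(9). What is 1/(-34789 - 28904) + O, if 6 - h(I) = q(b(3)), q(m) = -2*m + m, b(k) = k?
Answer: 71654624/63693 ≈ 1125.0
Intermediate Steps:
q(m) = -m
h(I) = 9 (h(I) = 6 - (-1)*3 = 6 - 1*(-3) = 6 + 3 = 9)
O = 1125 (O = (102 + 23)*9 = 125*9 = 1125)
1/(-34789 - 28904) + O = 1/(-34789 - 28904) + 1125 = 1/(-63693) + 1125 = -1/63693 + 1125 = 71654624/63693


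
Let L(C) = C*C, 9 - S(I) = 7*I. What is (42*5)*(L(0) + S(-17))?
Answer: 26880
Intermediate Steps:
S(I) = 9 - 7*I
L(C) = C²
(42*5)*(L(0) + S(-17)) = (42*5)*(0² + (9 - 7*(-17))) = 210*(0 + (9 + 119)) = 210*(0 + 128) = 210*128 = 26880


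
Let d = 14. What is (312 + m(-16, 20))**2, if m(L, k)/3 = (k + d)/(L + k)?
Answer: 455625/4 ≈ 1.1391e+5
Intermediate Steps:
m(L, k) = 3*(14 + k)/(L + k) (m(L, k) = 3*((k + 14)/(L + k)) = 3*((14 + k)/(L + k)) = 3*(14 + k)/(L + k))
(312 + m(-16, 20))**2 = (312 + 3*(14 + 20)/(-16 + 20))**2 = (312 + 3*34/4)**2 = (312 + 3*(1/4)*34)**2 = (312 + 51/2)**2 = (675/2)**2 = 455625/4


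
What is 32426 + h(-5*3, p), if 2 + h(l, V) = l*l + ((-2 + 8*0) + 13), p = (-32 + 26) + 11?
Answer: 32660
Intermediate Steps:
p = 5 (p = -6 + 11 = 5)
h(l, V) = 9 + l² (h(l, V) = -2 + (l*l + ((-2 + 8*0) + 13)) = -2 + (l² + ((-2 + 0) + 13)) = -2 + (l² + (-2 + 13)) = -2 + (l² + 11) = -2 + (11 + l²) = 9 + l²)
32426 + h(-5*3, p) = 32426 + (9 + (-5*3)²) = 32426 + (9 + (-15)²) = 32426 + (9 + 225) = 32426 + 234 = 32660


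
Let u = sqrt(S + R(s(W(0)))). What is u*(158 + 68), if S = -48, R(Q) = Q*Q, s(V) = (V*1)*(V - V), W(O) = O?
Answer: 904*I*sqrt(3) ≈ 1565.8*I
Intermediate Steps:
s(V) = 0 (s(V) = V*0 = 0)
R(Q) = Q**2
u = 4*I*sqrt(3) (u = sqrt(-48 + 0**2) = sqrt(-48 + 0) = sqrt(-48) = 4*I*sqrt(3) ≈ 6.9282*I)
u*(158 + 68) = (4*I*sqrt(3))*(158 + 68) = (4*I*sqrt(3))*226 = 904*I*sqrt(3)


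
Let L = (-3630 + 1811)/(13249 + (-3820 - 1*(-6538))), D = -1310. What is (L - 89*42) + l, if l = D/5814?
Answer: -173519012140/46416069 ≈ -3738.3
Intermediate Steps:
l = -655/2907 (l = -1310/5814 = -1310*1/5814 = -655/2907 ≈ -0.22532)
L = -1819/15967 (L = -1819/(13249 + (-3820 + 6538)) = -1819/(13249 + 2718) = -1819/15967 ≈ -0.11392)
(L - 89*42) + l = (-1819/15967 - 89*42) - 655/2907 = (-1819/15967 - 3738) - 655/2907 = -59686465/15967 - 655/2907 = -173519012140/46416069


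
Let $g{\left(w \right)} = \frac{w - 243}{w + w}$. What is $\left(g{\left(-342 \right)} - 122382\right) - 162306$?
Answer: $- \frac{21636223}{76} \approx -2.8469 \cdot 10^{5}$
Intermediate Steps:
$g{\left(w \right)} = \frac{-243 + w}{2 w}$
$\left(g{\left(-342 \right)} - 122382\right) - 162306 = \left(\frac{-243 - 342}{2 \left(-342\right)} - 122382\right) - 162306 = \left(\frac{1}{2} \left(- \frac{1}{342}\right) \left(-585\right) - 122382\right) - 162306 = \left(\frac{65}{76} - 122382\right) - 162306 = - \frac{9300967}{76} - 162306 = - \frac{21636223}{76}$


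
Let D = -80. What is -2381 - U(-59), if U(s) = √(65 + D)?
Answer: -2381 - I*√15 ≈ -2381.0 - 3.873*I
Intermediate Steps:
U(s) = I*√15 (U(s) = √(65 - 80) = √(-15) = I*√15)
-2381 - U(-59) = -2381 - I*√15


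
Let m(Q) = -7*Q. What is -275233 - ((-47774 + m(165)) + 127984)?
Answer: -354288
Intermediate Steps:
-275233 - ((-47774 + m(165)) + 127984) = -275233 - ((-47774 - 7*165) + 127984) = -275233 - ((-47774 - 1155) + 127984) = -275233 - (-48929 + 127984) = -275233 - 1*79055 = -275233 - 79055 = -354288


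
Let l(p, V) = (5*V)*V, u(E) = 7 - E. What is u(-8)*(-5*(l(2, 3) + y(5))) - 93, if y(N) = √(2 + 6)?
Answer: -3468 - 150*√2 ≈ -3680.1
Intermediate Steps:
l(p, V) = 5*V²
y(N) = 2*√2 (y(N) = √8 = 2*√2)
u(-8)*(-5*(l(2, 3) + y(5))) - 93 = (7 - 1*(-8))*(-5*(5*3² + 2*√2)) - 93 = (7 + 8)*(-5*(5*9 + 2*√2)) - 93 = 15*(-5*(45 + 2*√2)) - 93 = 15*(-225 - 10*√2) - 93 = (-3375 - 150*√2) - 93 = -3468 - 150*√2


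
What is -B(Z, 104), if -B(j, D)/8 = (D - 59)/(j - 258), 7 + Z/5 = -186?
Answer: -360/1223 ≈ -0.29436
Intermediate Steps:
Z = -965 (Z = -35 + 5*(-186) = -35 - 930 = -965)
B(j, D) = -8*(-59 + D)/(-258 + j) (B(j, D) = -8*(D - 59)/(j - 258) = -8*(-59 + D)/(-258 + j))
-B(Z, 104) = -8*(59 - 1*104)/(-258 - 965) = -8*(59 - 104)/(-1223) = -8*(-1)*(-45)/1223 = -1*360/1223 = -360/1223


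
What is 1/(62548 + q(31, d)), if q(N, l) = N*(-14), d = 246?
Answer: 1/62114 ≈ 1.6099e-5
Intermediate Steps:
q(N, l) = -14*N
1/(62548 + q(31, d)) = 1/(62548 - 14*31) = 1/(62548 - 434) = 1/62114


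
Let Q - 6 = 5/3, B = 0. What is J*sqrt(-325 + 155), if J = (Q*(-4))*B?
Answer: 0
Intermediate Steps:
Q = 23/3 (Q = 6 + 5/3 = 23/3 ≈ 7.6667)
J = 0 (J = ((23/3)*(-4))*0 = -92/3*0 = 0)
J*sqrt(-325 + 155) = 0*sqrt(-325 + 155) = 0*sqrt(-170) = 0*(I*sqrt(170)) = 0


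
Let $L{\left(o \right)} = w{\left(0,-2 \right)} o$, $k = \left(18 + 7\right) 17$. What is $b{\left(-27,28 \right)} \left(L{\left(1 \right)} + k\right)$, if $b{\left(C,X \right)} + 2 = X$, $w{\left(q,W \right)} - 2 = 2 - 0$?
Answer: $11154$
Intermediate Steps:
$k = 425$ ($k = 25 \cdot 17 = 425$)
$w{\left(q,W \right)} = 4$ ($w{\left(q,W \right)} = 2 + \left(2 - 0\right) = 2 + \left(2 + 0\right) = 2 + 2 = 4$)
$L{\left(o \right)} = 4 o$
$b{\left(C,X \right)} = -2 + X$
$b{\left(-27,28 \right)} \left(L{\left(1 \right)} + k\right) = \left(-2 + 28\right) \left(4 \cdot 1 + 425\right) = 26 \left(4 + 425\right) = 26 \cdot 429 = 11154$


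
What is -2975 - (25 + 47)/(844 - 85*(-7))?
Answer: -4281097/1439 ≈ -2975.1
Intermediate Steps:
-2975 - (25 + 47)/(844 - 85*(-7)) = -2975 - 72/(844 + 595) = -2975 - 72/1439 = -4281097/1439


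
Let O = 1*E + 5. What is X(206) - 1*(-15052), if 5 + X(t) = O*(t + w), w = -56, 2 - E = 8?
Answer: 14897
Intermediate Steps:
E = -6 (E = 2 - 1*8 = 2 - 8 = -6)
O = -1 (O = 1*(-6) + 5 = -6 + 5 = -1)
X(t) = 51 - t (X(t) = -5 - (t - 56) = -5 - (-56 + t) = -5 + (56 - t) = 51 - t)
X(206) - 1*(-15052) = (51 - 1*206) - 1*(-15052) = (51 - 206) + 15052 = -155 + 15052 = 14897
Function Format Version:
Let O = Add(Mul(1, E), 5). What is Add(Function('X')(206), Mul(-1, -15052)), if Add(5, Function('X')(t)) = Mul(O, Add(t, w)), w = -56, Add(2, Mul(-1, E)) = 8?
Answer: 14897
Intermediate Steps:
E = -6 (E = Add(2, Mul(-1, 8)) = Add(2, -8) = -6)
O = -1 (O = Add(Mul(1, -6), 5) = Add(-6, 5) = -1)
Function('X')(t) = Add(51, Mul(-1, t)) (Function('X')(t) = Add(-5, Mul(-1, Add(t, -56))) = Add(-5, Mul(-1, Add(-56, t))) = Add(-5, Add(56, Mul(-1, t))) = Add(51, Mul(-1, t)))
Add(Function('X')(206), Mul(-1, -15052)) = Add(Add(51, Mul(-1, 206)), Mul(-1, -15052)) = Add(Add(51, -206), 15052) = Add(-155, 15052) = 14897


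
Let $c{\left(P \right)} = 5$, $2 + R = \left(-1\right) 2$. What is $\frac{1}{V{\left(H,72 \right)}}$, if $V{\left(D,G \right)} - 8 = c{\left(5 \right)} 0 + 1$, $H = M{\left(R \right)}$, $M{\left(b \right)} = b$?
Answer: $\frac{1}{9} \approx 0.11111$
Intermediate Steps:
$R = -4$ ($R = -2 - 2 = -4$)
$H = -4$
$V{\left(D,G \right)} = 9$ ($V{\left(D,G \right)} = 8 + \left(5 \cdot 0 + 1\right) = 8 + \left(0 + 1\right) = 8 + 1 = 9$)
$\frac{1}{V{\left(H,72 \right)}} = \frac{1}{9}$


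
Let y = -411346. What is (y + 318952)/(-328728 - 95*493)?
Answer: 92394/375563 ≈ 0.24601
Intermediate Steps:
(y + 318952)/(-328728 - 95*493) = (-411346 + 318952)/(-328728 - 95*493) = -92394/(-328728 - 46835) = -92394/(-375563) = -92394*(-1/375563) = 92394/375563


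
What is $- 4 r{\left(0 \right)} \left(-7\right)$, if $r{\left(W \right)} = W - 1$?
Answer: $-28$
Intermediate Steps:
$r{\left(W \right)} = -1 + W$
$- 4 r{\left(0 \right)} \left(-7\right) = - 4 \left(-1 + 0\right) \left(-7\right) = \left(-4\right) \left(-1\right) \left(-7\right) = 4 \left(-7\right) = -28$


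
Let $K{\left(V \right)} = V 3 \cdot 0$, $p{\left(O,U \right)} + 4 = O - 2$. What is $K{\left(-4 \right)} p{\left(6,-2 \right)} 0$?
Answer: $0$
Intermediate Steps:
$p{\left(O,U \right)} = -6 + O$ ($p{\left(O,U \right)} = -4 + \left(O - 2\right) = -4 + \left(-2 + O\right) = -6 + O$)
$K{\left(V \right)} = 0$ ($K{\left(V \right)} = 3 V 0 = 0$)
$K{\left(-4 \right)} p{\left(6,-2 \right)} 0 = 0 \left(-6 + 6\right) 0 = 0 \cdot 0 \cdot 0 = 0 \cdot 0 = 0$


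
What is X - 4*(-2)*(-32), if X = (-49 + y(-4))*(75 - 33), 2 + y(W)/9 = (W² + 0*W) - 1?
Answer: 2600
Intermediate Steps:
y(W) = -27 + 9*W² (y(W) = -18 + 9*((W² + 0*W) - 1) = -18 + 9*((W² + 0) - 1) = -18 + 9*(W² - 1) = -18 + 9*(-1 + W²) = -18 + (-9 + 9*W²) = -27 + 9*W²)
X = 2856 (X = (-49 + (-27 + 9*(-4)²))*(75 - 33) = (-49 + (-27 + 9*16))*42 = (-49 + (-27 + 144))*42 = (-49 + 117)*42 = 68*42 = 2856)
X - 4*(-2)*(-32) = 2856 - 4*(-2)*(-32) = 2856 + 8*(-32) = 2856 - 256 = 2600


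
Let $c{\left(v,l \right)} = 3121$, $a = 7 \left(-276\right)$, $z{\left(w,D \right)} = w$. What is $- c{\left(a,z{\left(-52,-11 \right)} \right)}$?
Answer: $-3121$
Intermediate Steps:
$a = -1932$
$- c{\left(a,z{\left(-52,-11 \right)} \right)} = \left(-1\right) 3121 = -3121$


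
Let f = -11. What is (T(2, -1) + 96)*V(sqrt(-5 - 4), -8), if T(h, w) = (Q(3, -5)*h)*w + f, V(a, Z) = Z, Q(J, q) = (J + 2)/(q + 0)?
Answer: -696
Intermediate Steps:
Q(J, q) = (2 + J)/q
T(h, w) = -11 - h*w (T(h, w) = (((2 + 3)/(-5))*h)*w - 11 = ((-1/5*5)*h)*w - 11 = (-h)*w - 11 = -h*w - 11 = -11 - h*w)
(T(2, -1) + 96)*V(sqrt(-5 - 4), -8) = ((-11 - 1*2*(-1)) + 96)*(-8) = ((-11 + 2) + 96)*(-8) = (-9 + 96)*(-8) = 87*(-8) = -696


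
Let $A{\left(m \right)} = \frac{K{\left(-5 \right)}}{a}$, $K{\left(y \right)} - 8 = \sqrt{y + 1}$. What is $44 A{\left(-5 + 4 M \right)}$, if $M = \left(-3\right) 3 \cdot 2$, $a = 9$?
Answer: $\frac{352}{9} + \frac{88 i}{9} \approx 39.111 + 9.7778 i$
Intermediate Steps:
$M = -18$ ($M = \left(-9\right) 2 = -18$)
$K{\left(y \right)} = 8 + \sqrt{1 + y}$ ($K{\left(y \right)} = 8 + \sqrt{y + 1} = 8 + \sqrt{1 + y}$)
$A{\left(m \right)} = \frac{8}{9} + \frac{2 i}{9}$ ($A{\left(m \right)} = \frac{8 + \sqrt{1 - 5}}{9} = \left(8 + \sqrt{-4}\right) \frac{1}{9} = \left(8 + 2 i\right) \frac{1}{9} = \frac{8}{9} + \frac{2 i}{9}$)
$44 A{\left(-5 + 4 M \right)} = 44 \left(\frac{8}{9} + \frac{2 i}{9}\right) = \frac{352}{9} + \frac{88 i}{9}$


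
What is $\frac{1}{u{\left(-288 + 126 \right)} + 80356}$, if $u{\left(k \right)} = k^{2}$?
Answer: $\frac{1}{106600} \approx 9.3809 \cdot 10^{-6}$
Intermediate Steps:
$\frac{1}{u{\left(-288 + 126 \right)} + 80356} = \frac{1}{\left(-288 + 126\right)^{2} + 80356} = \frac{1}{\left(-162\right)^{2} + 80356} = \frac{1}{26244 + 80356} = \frac{1}{106600}$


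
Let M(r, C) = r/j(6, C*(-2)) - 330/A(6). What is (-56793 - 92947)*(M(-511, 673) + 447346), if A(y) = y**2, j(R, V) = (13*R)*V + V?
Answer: -10684049778014800/159501 ≈ -6.6984e+10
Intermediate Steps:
j(R, V) = V + 13*R*V (j(R, V) = 13*R*V + V = V + 13*R*V)
M(r, C) = -55/6 - r/(158*C) (M(r, C) = r/(((C*(-2))*(1 + 13*6))) - 330/(6**2) = r/(((-2*C)*(1 + 78))) - 330/36 = r/((-2*C*79)) - 330*1/36 = r/((-158*C)) - 55/6 = r*(-1/(158*C)) - 55/6 = -r/(158*C) - 55/6 = -55/6 - r/(158*C))
(-56793 - 92947)*(M(-511, 673) + 447346) = (-56793 - 92947)*((-55/6 - 1/158*(-511)/673) + 447346) = -149740*((-55/6 - 1/158*(-511)*1/673) + 447346) = -149740*((-55/6 + 511/106334) + 447346) = -149740*(-1461326/159501 + 447346) = -149740*71350673020/159501 = -10684049778014800/159501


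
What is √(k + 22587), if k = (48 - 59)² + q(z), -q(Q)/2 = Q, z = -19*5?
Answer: 107*√2 ≈ 151.32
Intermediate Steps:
z = -95
q(Q) = -2*Q
k = 311 (k = (48 - 59)² - 2*(-95) = (-11)² + 190 = 121 + 190 = 311)
√(k + 22587) = √(311 + 22587) = √22898 = 107*√2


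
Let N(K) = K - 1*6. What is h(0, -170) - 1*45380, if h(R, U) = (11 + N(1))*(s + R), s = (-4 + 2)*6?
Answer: -45452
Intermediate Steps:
s = -12 (s = -2*6 = -12)
N(K) = -6 + K (N(K) = K - 6 = -6 + K)
h(R, U) = -72 + 6*R (h(R, U) = (11 + (-6 + 1))*(-12 + R) = (11 - 5)*(-12 + R) = 6*(-12 + R) = -72 + 6*R)
h(0, -170) - 1*45380 = (-72 + 6*0) - 1*45380 = (-72 + 0) - 45380 = -72 - 45380 = -45452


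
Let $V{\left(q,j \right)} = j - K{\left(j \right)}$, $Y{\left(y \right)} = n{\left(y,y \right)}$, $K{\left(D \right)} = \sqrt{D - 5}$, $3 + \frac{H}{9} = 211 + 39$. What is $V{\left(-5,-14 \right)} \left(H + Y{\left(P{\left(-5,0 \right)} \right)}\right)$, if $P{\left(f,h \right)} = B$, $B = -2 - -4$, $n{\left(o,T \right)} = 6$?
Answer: $-31206 - 2229 i \sqrt{19} \approx -31206.0 - 9716.0 i$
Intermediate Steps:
$B = 2$ ($B = -2 + 4 = 2$)
$H = 2223$ ($H = -27 + 9 \left(211 + 39\right) = -27 + 9 \cdot 250 = -27 + 2250 = 2223$)
$P{\left(f,h \right)} = 2$
$K{\left(D \right)} = \sqrt{-5 + D}$
$Y{\left(y \right)} = 6$
$V{\left(q,j \right)} = j - \sqrt{-5 + j}$
$V{\left(-5,-14 \right)} \left(H + Y{\left(P{\left(-5,0 \right)} \right)}\right) = \left(-14 - \sqrt{-5 - 14}\right) \left(2223 + 6\right) = \left(-14 - \sqrt{-19}\right) 2229 = \left(-14 - i \sqrt{19}\right) 2229 = -31206 - 2229 i \sqrt{19}$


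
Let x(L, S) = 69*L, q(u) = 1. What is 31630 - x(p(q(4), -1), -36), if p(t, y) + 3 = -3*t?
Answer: 32044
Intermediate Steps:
p(t, y) = -3 - 3*t
31630 - x(p(q(4), -1), -36) = 31630 - 69*(-3 - 3*1) = 31630 - 69*(-3 - 3) = 31630 - 69*(-6) = 31630 - 1*(-414) = 31630 + 414 = 32044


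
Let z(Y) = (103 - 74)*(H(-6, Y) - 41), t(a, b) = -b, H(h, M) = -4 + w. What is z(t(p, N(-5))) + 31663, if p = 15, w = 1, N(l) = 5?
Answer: 30387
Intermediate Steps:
H(h, M) = -3 (H(h, M) = -4 + 1 = -3)
z(Y) = -1276 (z(Y) = (103 - 74)*(-3 - 41) = 29*(-44) = -1276)
z(t(p, N(-5))) + 31663 = -1276 + 31663 = 30387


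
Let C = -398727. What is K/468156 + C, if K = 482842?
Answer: -93332977285/234078 ≈ -3.9873e+5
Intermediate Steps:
K/468156 + C = 482842/468156 - 398727 = 482842*(1/468156) - 398727 = 241421/234078 - 398727 = -93332977285/234078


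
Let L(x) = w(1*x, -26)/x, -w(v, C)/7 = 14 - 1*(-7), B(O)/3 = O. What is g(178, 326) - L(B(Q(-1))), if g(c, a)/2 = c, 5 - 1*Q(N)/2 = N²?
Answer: 2897/8 ≈ 362.13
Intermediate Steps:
Q(N) = 10 - 2*N²
g(c, a) = 2*c
B(O) = 3*O
w(v, C) = -147 (w(v, C) = -7*(14 - 1*(-7)) = -7*(14 + 7) = -7*21 = -147)
L(x) = -147/x
g(178, 326) - L(B(Q(-1))) = 2*178 - (-147)/(3*(10 - 2*(-1)²)) = 356 - (-147)/(3*(10 - 2*1)) = 356 - (-147)/(3*(10 - 2)) = 356 - (-147)/(3*8) = 356 - (-147)/24 = 356 - 1*(-49/8) = 356 + 49/8 = 2897/8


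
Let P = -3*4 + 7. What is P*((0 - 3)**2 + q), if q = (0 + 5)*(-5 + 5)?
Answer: -45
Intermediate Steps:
q = 0 (q = 5*0 = 0)
P = -5 (P = -12 + 7 = -5)
P*((0 - 3)**2 + q) = -5*((0 - 3)**2 + 0) = -5*((-3)**2 + 0) = -5*(9 + 0) = -5*9 = -45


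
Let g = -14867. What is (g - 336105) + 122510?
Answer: -228462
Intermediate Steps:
(g - 336105) + 122510 = (-14867 - 336105) + 122510 = -350972 + 122510 = -228462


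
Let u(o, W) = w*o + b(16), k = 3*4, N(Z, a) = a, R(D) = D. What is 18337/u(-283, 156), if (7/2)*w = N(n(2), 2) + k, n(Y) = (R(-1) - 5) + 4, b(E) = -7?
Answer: -18337/1139 ≈ -16.099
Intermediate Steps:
n(Y) = -2 (n(Y) = (-1 - 5) + 4 = -6 + 4 = -2)
k = 12
w = 4 (w = 2*(2 + 12)/7 = (2/7)*14 = 4)
u(o, W) = -7 + 4*o (u(o, W) = 4*o - 7 = -7 + 4*o)
18337/u(-283, 156) = 18337/(-7 + 4*(-283)) = 18337/(-7 - 1132) = 18337/(-1139) = 18337*(-1/1139) = -18337/1139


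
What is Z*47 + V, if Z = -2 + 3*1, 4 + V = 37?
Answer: 80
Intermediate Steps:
V = 33 (V = -4 + 37 = 33)
Z = 1 (Z = -2 + 3 = 1)
Z*47 + V = 1*47 + 33 = 47 + 33 = 80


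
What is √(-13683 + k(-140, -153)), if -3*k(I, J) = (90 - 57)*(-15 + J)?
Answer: 3*I*√1315 ≈ 108.79*I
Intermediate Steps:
k(I, J) = 165 - 11*J (k(I, J) = -(90 - 57)*(-15 + J)/3 = -11*(-15 + J) = -(-495 + 33*J)/3 = 165 - 11*J)
√(-13683 + k(-140, -153)) = √(-13683 + (165 - 11*(-153))) = √(-13683 + (165 + 1683)) = √(-13683 + 1848) = √(-11835) = 3*I*√1315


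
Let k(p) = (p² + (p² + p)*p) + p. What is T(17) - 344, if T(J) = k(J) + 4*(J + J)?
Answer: 5300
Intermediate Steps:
k(p) = p + p² + p*(p + p²) (k(p) = (p² + (p + p²)*p) + p = (p² + p*(p + p²)) + p = p + p² + p*(p + p²))
T(J) = 8*J + J*(1 + J² + 2*J) (T(J) = J*(1 + J² + 2*J) + 4*(J + J) = J*(1 + J² + 2*J) + 4*(2*J) = J*(1 + J² + 2*J) + 8*J = 8*J + J*(1 + J² + 2*J))
T(17) - 344 = 17*(9 + 17² + 2*17) - 344 = 17*(9 + 289 + 34) - 344 = 17*332 - 344 = 5644 - 344 = 5300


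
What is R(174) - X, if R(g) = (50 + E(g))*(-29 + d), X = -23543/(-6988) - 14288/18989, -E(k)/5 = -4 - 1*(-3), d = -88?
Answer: -854240387903/132695132 ≈ -6437.6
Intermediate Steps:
E(k) = 5 (E(k) = -5*(-4 - 1*(-3)) = -5*(-4 + 3) = -5*(-1) = 5)
X = 347213483/132695132 (X = -23543*(-1/6988) - 14288*1/18989 = 23543/6988 - 14288/18989 = 347213483/132695132 ≈ 2.6166)
R(g) = -6435 (R(g) = (50 + 5)*(-29 - 88) = 55*(-117) = -6435)
R(174) - X = -6435 - 1*347213483/132695132 = -6435 - 347213483/132695132 = -854240387903/132695132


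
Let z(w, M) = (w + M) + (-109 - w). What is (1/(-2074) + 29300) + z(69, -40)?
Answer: 60459173/2074 ≈ 29151.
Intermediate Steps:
z(w, M) = -109 + M (z(w, M) = (M + w) + (-109 - w) = -109 + M)
(1/(-2074) + 29300) + z(69, -40) = (1/(-2074) + 29300) + (-109 - 40) = (-1/2074 + 29300) - 149 = 60768199/2074 - 149 = 60459173/2074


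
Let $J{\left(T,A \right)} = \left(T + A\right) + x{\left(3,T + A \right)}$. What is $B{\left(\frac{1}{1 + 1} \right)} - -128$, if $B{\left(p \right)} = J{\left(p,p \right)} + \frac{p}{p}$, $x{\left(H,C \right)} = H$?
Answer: $133$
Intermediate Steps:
$J{\left(T,A \right)} = 3 + A + T$ ($J{\left(T,A \right)} = \left(T + A\right) + 3 = \left(A + T\right) + 3 = 3 + A + T$)
$B{\left(p \right)} = 4 + 2 p$ ($B{\left(p \right)} = \left(3 + p + p\right) + \frac{p}{p} = \left(3 + 2 p\right) + 1 = 4 + 2 p$)
$B{\left(\frac{1}{1 + 1} \right)} - -128 = \left(4 + \frac{2}{1 + 1}\right) - -128 = \left(4 + \frac{2}{2}\right) + 128 = \left(4 + 2 \cdot \frac{1}{2}\right) + 128 = \left(4 + 1\right) + 128 = 5 + 128 = 133$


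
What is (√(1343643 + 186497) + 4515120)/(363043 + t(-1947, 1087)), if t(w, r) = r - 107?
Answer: 501680/40447 + 2*√382535/364023 ≈ 12.407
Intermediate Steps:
t(w, r) = -107 + r
(√(1343643 + 186497) + 4515120)/(363043 + t(-1947, 1087)) = (√(1343643 + 186497) + 4515120)/(363043 + (-107 + 1087)) = (√1530140 + 4515120)/(363043 + 980) = (2*√382535 + 4515120)/364023 = (4515120 + 2*√382535)*(1/364023) = 501680/40447 + 2*√382535/364023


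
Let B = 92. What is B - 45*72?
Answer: -3148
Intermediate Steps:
B - 45*72 = 92 - 45*72 = 92 - 3240 = -3148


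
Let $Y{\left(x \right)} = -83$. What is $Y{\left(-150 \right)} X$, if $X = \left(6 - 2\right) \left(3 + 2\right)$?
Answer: $-1660$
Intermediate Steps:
$X = 20$ ($X = \left(6 - 2\right) 5 = 4 \cdot 5 = 20$)
$Y{\left(-150 \right)} X = \left(-83\right) 20 = -1660$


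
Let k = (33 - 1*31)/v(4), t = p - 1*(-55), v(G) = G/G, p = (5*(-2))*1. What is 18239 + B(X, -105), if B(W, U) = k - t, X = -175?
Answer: 18196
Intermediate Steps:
p = -10 (p = -10*1 = -10)
v(G) = 1
t = 45 (t = -10 - 1*(-55) = -10 + 55 = 45)
k = 2 (k = (33 - 1*31)/1 = (33 - 31)*1 = 2*1 = 2)
B(W, U) = -43 (B(W, U) = 2 - 1*45 = 2 - 45 = -43)
18239 + B(X, -105) = 18239 - 43 = 18196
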